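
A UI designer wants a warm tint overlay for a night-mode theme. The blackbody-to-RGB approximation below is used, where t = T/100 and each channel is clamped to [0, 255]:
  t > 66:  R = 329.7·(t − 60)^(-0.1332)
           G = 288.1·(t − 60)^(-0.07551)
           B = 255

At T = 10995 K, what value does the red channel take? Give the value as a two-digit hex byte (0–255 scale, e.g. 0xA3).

0xC4

t = 10995/100 = 109.95; the t > 66 branch applies.
R = 329.7·(109.95 − 60)^(-0.1332) = 329.7·49.95^(-0.1332) = 329.7·0.59396 = 195.828.
Rounded: 196; in hex, 0xC4.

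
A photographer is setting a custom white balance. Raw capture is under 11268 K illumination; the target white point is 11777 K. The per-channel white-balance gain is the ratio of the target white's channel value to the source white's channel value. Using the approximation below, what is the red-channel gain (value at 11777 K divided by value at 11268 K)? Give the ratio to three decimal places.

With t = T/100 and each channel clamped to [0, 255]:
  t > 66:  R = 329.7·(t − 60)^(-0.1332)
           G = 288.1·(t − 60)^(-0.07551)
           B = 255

0.988

At 11268 K (t = 112.68):
  R = 329.7·(112.68 − 60)^(-0.1332) = 329.7·52.68^(-0.1332) = 329.7·0.58976 = 194.445.
At 11777 K (t = 117.77):
  R = 329.7·(117.77 − 60)^(-0.1332) = 329.7·57.77^(-0.1332) = 329.7·0.58256 = 192.070.
Gain = 192.070 / 194.445 = 0.9878 → 0.988.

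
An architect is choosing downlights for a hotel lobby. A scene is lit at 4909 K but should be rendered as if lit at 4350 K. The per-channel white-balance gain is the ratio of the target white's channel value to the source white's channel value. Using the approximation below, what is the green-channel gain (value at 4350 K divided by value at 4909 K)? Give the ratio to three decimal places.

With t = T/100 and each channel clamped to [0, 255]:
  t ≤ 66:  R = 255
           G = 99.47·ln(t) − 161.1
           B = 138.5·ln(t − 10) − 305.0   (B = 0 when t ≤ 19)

At 4909 K (t = 49.09):
  G = 99.47·ln 49.09 − 161.1 = 99.47·3.8937 − 161.1 = 226.202.
At 4350 K (t = 43.5):
  G = 99.47·ln 43.5 − 161.1 = 99.47·3.7728 − 161.1 = 214.177.
Gain = 214.177 / 226.202 = 0.9468 → 0.947.

0.947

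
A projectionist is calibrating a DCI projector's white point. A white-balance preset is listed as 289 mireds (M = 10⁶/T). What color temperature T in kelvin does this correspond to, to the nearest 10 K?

T = 10⁶ / 289 = 3460.21 K → 3460 K.

3460 K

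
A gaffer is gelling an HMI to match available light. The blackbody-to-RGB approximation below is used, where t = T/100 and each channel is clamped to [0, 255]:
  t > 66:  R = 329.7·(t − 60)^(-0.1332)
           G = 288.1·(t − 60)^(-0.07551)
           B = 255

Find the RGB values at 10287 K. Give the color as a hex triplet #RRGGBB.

t = 10287/100 = 102.87; the t > 66 branch applies.
R = 329.7·(102.87 − 60)^(-0.1332) = 329.7·42.87^(-0.1332) = 329.7·0.60617 = 199.855.
G = 288.1·(102.87 − 60)^(-0.07551) = 288.1·42.87^(-0.07551) = 288.1·0.75293 = 216.920.
B = 255 by definition for t > 66.
Rounded: (200, 217, 255).
In hex: #C8D9FF.

#C8D9FF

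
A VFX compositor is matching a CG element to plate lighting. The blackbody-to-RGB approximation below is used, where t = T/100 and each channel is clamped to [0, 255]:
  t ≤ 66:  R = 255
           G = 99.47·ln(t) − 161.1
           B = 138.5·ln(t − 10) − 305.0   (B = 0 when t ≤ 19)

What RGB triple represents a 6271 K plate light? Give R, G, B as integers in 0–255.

R=255, G=251, B=244

t = 6271/100 = 62.71; the t ≤ 66 branch applies.
R = 255 by definition for t ≤ 66.
G = 99.47·ln 62.71 − 161.1 = 99.47·4.1385 − 161.1 = 250.559.
B = 138.5·ln(62.71 − 10) − 305.0 = 138.5·ln 52.71 − 305.0 = 138.5·3.9648 − 305.0 = 244.126.
Rounded: (255, 251, 244).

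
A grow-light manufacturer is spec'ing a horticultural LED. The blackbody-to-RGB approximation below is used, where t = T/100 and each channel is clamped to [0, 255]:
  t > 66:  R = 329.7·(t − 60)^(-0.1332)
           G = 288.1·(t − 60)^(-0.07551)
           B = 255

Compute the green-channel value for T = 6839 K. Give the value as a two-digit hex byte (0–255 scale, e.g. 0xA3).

t = 6839/100 = 68.39; the t > 66 branch applies.
G = 288.1·(68.39 − 60)^(-0.07551) = 288.1·8.39^(-0.07551) = 288.1·0.85162 = 245.352.
Rounded: 245; in hex, 0xF5.

0xF5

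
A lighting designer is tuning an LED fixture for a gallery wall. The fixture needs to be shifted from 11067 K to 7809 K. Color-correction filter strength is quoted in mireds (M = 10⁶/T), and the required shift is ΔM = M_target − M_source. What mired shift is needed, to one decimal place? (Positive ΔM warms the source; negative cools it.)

M_source = 10⁶/11067 = 90.359; M_target = 10⁶/7809 = 128.057.
ΔM = 128.057 − 90.359 = 37.699 → +37.7 mireds, a warming shift.

+37.7 mireds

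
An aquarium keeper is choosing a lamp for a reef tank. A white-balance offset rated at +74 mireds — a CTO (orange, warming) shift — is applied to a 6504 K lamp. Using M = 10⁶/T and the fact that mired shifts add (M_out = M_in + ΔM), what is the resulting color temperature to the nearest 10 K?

M_in = 10⁶/6504 = 153.75 mireds.
M_out = 153.75 + (+74) = 227.75 mireds.
T_out = 10⁶/227.75 = 4390.7 K → 4390 K.

4390 K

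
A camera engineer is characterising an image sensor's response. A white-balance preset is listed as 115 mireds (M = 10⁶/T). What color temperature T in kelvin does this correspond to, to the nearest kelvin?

T = 10⁶ / 115 = 8695.65 K → 8696 K.

8696 K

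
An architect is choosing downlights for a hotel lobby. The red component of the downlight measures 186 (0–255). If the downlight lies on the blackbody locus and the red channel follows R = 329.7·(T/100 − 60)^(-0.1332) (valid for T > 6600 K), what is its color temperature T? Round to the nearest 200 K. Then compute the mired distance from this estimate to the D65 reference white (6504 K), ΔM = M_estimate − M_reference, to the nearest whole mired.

-79 mireds

(t − 60)^(-0.1332) = 186/329.7 = 0.56415.
t − 60 = 0.56415^(1/-0.1332) = 0.56415^(-7.508) = 73.521, so t = 133.521.
T = 100·t = 13352 K → 13400 K to the nearest 200 K.
M_estimate = 10⁶/13400 = 74.63; M_reference = 10⁶/6504 = 153.75.
ΔM = 74.63 − 153.75 = -79.12 → -79 mireds.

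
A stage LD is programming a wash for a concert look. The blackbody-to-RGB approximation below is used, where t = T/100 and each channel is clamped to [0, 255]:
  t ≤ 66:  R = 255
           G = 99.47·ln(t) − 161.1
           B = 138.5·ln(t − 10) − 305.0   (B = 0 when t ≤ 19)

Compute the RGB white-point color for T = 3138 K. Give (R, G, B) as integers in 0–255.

t = 3138/100 = 31.38; the t ≤ 66 branch applies.
R = 255 by definition for t ≤ 66.
G = 99.47·ln 31.38 − 161.1 = 99.47·3.4462 − 161.1 = 181.691.
B = 138.5·ln(31.38 − 10) − 305.0 = 138.5·ln 21.38 − 305.0 = 138.5·3.0625 − 305.0 = 119.150.
Rounded: (255, 182, 119).

(255, 182, 119)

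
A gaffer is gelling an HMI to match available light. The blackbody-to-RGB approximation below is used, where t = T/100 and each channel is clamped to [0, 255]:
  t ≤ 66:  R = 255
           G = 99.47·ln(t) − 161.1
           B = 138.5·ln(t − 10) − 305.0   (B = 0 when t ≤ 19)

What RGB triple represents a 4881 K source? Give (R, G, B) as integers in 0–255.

(255, 226, 202)

t = 4881/100 = 48.81; the t ≤ 66 branch applies.
R = 255 by definition for t ≤ 66.
G = 99.47·ln 48.81 − 161.1 = 99.47·3.8879 − 161.1 = 225.633.
B = 138.5·ln(48.81 − 10) − 305.0 = 138.5·ln 38.81 − 305.0 = 138.5·3.6587 − 305.0 = 201.727.
Rounded: (255, 226, 202).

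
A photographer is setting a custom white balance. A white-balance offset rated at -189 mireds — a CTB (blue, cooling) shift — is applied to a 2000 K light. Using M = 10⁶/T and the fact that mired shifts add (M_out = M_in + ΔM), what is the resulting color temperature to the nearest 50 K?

3200 K

M_in = 10⁶/2000 = 500.00 mireds.
M_out = 500.00 + (-189) = 311.00 mireds.
T_out = 10⁶/311.00 = 3215.4 K → 3200 K.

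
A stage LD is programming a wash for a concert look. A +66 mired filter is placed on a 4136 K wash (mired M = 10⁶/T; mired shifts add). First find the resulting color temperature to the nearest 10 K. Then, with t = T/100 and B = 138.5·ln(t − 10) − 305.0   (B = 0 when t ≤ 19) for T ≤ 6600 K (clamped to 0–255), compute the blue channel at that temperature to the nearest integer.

126

M_in = 10⁶/4136 = 241.78; M_out = 241.78 + (+66) = 307.78.
T_out = 10⁶/307.78 = 3249.1 K → 3250 K; t = 32.5.
B = 138.5·ln(32.5 − 10) − 305.0 = 138.5·ln 22.5 − 305.0 = 138.5·3.1135 − 305.0 = 126.222.
Rounded: 126.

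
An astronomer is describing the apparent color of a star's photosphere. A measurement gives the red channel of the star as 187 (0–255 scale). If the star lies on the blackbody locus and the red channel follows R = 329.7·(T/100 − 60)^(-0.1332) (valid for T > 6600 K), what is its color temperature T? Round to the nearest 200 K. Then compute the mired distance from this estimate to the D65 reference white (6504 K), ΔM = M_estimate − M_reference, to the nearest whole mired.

-77 mireds

(t − 60)^(-0.1332) = 187/329.7 = 0.56718.
t − 60 = 0.56718^(1/-0.1332) = 0.56718^(-7.508) = 70.620, so t = 130.620.
T = 100·t = 13062 K → 13000 K to the nearest 200 K.
M_estimate = 10⁶/13000 = 76.92; M_reference = 10⁶/6504 = 153.75.
ΔM = 76.92 − 153.75 = -76.83 → -77 mireds.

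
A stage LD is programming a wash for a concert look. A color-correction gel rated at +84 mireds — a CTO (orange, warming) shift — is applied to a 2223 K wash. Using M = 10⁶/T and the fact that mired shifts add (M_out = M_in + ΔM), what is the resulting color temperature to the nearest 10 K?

1870 K

M_in = 10⁶/2223 = 449.84 mireds.
M_out = 449.84 + (+84) = 533.84 mireds.
T_out = 10⁶/533.84 = 1873.2 K → 1870 K.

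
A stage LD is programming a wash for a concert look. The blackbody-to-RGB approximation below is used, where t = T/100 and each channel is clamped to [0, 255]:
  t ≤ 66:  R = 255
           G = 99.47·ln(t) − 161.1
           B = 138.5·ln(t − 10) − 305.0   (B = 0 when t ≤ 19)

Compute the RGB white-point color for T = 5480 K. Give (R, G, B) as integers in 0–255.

(255, 237, 222)

t = 5480/100 = 54.8; the t ≤ 66 branch applies.
R = 255 by definition for t ≤ 66.
G = 99.47·ln 54.8 − 161.1 = 99.47·4.0037 − 161.1 = 237.147.
B = 138.5·ln(54.8 − 10) − 305.0 = 138.5·ln 44.8 − 305.0 = 138.5·3.8022 − 305.0 = 221.606.
Rounded: (255, 237, 222).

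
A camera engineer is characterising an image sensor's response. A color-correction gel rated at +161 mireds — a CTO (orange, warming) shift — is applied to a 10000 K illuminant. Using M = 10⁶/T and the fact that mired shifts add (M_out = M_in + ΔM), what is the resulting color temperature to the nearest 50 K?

M_in = 10⁶/10000 = 100.00 mireds.
M_out = 100.00 + (+161) = 261.00 mireds.
T_out = 10⁶/261.00 = 3831.4 K → 3850 K.

3850 K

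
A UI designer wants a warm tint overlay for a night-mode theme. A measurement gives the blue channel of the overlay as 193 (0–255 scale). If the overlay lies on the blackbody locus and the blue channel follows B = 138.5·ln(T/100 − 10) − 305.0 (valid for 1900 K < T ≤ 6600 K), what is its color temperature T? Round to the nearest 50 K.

ln(t − 10) = (193 + 305.0) / 138.5 = 3.5957.
t − 10 = e^3.5957 = 36.440, so t = 46.440.
T = 100·t = 4644 K → 4650 K to the nearest 50 K.

4650 K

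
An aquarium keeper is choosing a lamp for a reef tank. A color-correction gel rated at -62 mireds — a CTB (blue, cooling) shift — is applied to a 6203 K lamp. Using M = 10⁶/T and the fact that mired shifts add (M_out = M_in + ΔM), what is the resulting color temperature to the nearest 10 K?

10080 K

M_in = 10⁶/6203 = 161.21 mireds.
M_out = 161.21 + (-62) = 99.21 mireds.
T_out = 10⁶/99.21 = 10079.4 K → 10080 K.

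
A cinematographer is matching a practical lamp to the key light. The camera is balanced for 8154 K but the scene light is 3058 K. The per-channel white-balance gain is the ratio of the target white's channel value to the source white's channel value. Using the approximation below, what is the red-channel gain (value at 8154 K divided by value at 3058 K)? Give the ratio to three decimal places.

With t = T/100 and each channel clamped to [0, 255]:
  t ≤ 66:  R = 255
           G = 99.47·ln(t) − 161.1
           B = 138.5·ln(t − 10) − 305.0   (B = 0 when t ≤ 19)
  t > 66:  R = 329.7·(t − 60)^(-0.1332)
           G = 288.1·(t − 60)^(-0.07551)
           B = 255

At 3058 K (t = 30.58):
  R = 255 by definition for t ≤ 66.
At 8154 K (t = 81.54):
  R = 329.7·(81.54 − 60)^(-0.1332) = 329.7·21.54^(-0.1332) = 329.7·0.66437 = 219.044.
Gain = 219.044 / 255.000 = 0.8590 → 0.859.

0.859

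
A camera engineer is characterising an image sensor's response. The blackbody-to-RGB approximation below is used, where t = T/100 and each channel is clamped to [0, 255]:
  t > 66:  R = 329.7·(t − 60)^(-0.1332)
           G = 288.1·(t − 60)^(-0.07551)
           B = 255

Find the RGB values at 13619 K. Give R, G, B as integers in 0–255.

t = 13619/100 = 136.19; the t > 66 branch applies.
R = 329.7·(136.19 − 60)^(-0.1332) = 329.7·76.19^(-0.1332) = 329.7·0.56148 = 185.119.
G = 288.1·(136.19 − 60)^(-0.07551) = 288.1·76.19^(-0.07551) = 288.1·0.72094 = 207.702.
B = 255 by definition for t > 66.
Rounded: (185, 208, 255).

R=185, G=208, B=255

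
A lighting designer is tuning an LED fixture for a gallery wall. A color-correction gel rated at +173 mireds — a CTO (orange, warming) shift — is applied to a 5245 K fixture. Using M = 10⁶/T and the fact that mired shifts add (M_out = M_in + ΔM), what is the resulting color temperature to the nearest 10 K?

M_in = 10⁶/5245 = 190.66 mireds.
M_out = 190.66 + (+173) = 363.66 mireds.
T_out = 10⁶/363.66 = 2749.8 K → 2750 K.

2750 K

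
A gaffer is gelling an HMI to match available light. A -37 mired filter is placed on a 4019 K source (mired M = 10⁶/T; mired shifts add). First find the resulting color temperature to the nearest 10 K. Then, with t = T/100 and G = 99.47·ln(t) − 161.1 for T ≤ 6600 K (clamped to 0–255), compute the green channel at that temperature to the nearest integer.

M_in = 10⁶/4019 = 248.82; M_out = 248.82 + (-37) = 211.82.
T_out = 10⁶/211.82 = 4721.0 K → 4720 K; t = 47.2.
G = 99.47·ln 47.2 − 161.1 = 99.47·3.8544 − 161.1 = 222.297.
Rounded: 222.

222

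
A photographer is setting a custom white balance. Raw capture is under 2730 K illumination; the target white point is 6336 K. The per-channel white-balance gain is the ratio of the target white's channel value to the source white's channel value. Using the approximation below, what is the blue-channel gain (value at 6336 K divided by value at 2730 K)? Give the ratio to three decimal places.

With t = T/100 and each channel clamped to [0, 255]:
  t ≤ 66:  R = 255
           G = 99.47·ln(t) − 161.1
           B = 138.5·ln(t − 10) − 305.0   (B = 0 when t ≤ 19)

2.737

At 2730 K (t = 27.3):
  B = 138.5·ln(27.3 − 10) − 305.0 = 138.5·ln 17.3 − 305.0 = 138.5·2.8507 − 305.0 = 89.823.
At 6336 K (t = 63.36):
  B = 138.5·ln(63.36 − 10) − 305.0 = 138.5·ln 53.36 − 305.0 = 138.5·3.9771 − 305.0 = 245.823.
Gain = 245.823 / 89.823 = 2.7368 → 2.737.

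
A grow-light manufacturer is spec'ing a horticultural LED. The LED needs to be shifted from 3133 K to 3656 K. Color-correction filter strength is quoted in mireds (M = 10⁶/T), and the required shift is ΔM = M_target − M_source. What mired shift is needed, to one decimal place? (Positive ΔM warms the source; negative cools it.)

-45.7 mireds

M_source = 10⁶/3133 = 319.183; M_target = 10⁶/3656 = 273.523.
ΔM = 273.523 − 319.183 = -45.660 → -45.7 mireds, a cooling shift.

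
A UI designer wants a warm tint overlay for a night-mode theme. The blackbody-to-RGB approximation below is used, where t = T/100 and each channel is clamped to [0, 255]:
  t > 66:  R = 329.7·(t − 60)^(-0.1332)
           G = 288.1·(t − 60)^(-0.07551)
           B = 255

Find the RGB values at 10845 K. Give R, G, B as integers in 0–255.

t = 10845/100 = 108.45; the t > 66 branch applies.
R = 329.7·(108.45 − 60)^(-0.1332) = 329.7·48.45^(-0.1332) = 329.7·0.59637 = 196.625.
G = 288.1·(108.45 − 60)^(-0.07551) = 288.1·48.45^(-0.07551) = 288.1·0.74601 = 214.925.
B = 255 by definition for t > 66.
Rounded: (197, 215, 255).

R=197, G=215, B=255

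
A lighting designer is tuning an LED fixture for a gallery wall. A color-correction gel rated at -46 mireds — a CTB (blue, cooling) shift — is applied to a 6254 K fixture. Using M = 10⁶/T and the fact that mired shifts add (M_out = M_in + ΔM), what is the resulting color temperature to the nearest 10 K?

8780 K

M_in = 10⁶/6254 = 159.90 mireds.
M_out = 159.90 + (-46) = 113.90 mireds.
T_out = 10⁶/113.90 = 8779.8 K → 8780 K.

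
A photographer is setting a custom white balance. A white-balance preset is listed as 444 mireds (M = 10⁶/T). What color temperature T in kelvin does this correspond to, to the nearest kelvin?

2252 K

T = 10⁶ / 444 = 2252.25 K → 2252 K.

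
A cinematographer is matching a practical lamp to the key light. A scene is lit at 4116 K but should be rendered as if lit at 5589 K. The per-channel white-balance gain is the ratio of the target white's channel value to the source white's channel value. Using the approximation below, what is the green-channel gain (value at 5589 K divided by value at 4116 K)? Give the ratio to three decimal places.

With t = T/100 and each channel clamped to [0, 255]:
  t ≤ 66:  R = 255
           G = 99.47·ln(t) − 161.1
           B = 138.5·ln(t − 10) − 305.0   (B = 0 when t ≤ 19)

At 4116 K (t = 41.16):
  G = 99.47·ln 41.16 − 161.1 = 99.47·3.7175 − 161.1 = 208.676.
At 5589 K (t = 55.89):
  G = 99.47·ln 55.89 − 161.1 = 99.47·4.0234 − 161.1 = 239.106.
Gain = 239.106 / 208.676 = 1.1458 → 1.146.

1.146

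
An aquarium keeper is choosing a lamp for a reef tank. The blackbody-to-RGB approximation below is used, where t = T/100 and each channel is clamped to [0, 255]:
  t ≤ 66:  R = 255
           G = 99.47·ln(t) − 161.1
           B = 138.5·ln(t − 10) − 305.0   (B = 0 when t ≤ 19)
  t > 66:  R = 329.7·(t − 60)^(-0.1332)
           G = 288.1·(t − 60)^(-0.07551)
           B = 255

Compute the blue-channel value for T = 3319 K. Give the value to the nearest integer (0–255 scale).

t = 3319/100 = 33.19; the t ≤ 66 branch applies.
B = 138.5·ln(33.19 − 10) − 305.0 = 138.5·ln 23.19 − 305.0 = 138.5·3.1437 − 305.0 = 130.405.
Rounded: 130.

130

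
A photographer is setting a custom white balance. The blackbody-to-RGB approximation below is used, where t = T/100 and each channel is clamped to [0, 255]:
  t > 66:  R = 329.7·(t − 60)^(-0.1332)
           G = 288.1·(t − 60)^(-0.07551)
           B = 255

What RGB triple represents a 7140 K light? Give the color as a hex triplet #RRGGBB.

t = 7140/100 = 71.4; the t > 66 branch applies.
R = 329.7·(71.4 − 60)^(-0.1332) = 329.7·11.4^(-0.1332) = 329.7·0.72314 = 238.418.
G = 288.1·(71.4 − 60)^(-0.07551) = 288.1·11.4^(-0.07551) = 288.1·0.83213 = 239.738.
B = 255 by definition for t > 66.
Rounded: (238, 240, 255).
In hex: #EEF0FF.

#EEF0FF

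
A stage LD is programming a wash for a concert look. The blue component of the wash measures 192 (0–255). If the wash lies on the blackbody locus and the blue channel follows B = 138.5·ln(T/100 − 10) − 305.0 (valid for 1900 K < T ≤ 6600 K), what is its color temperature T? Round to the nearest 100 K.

4600 K

ln(t − 10) = (192 + 305.0) / 138.5 = 3.5884.
t − 10 = e^3.5884 = 36.178, so t = 46.178.
T = 100·t = 4618 K → 4600 K to the nearest 100 K.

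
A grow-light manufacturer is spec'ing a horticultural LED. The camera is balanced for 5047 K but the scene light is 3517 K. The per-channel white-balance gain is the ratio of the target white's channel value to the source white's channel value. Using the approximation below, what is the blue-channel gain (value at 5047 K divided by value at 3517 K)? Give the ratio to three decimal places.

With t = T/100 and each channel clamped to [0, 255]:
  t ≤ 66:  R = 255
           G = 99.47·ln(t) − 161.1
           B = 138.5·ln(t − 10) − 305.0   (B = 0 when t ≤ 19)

At 3517 K (t = 35.17):
  B = 138.5·ln(35.17 − 10) − 305.0 = 138.5·ln 25.17 − 305.0 = 138.5·3.2257 − 305.0 = 141.753.
At 5047 K (t = 50.47):
  B = 138.5·ln(50.47 − 10) − 305.0 = 138.5·ln 40.47 − 305.0 = 138.5·3.7006 − 305.0 = 207.528.
Gain = 207.528 / 141.753 = 1.4640 → 1.464.

1.464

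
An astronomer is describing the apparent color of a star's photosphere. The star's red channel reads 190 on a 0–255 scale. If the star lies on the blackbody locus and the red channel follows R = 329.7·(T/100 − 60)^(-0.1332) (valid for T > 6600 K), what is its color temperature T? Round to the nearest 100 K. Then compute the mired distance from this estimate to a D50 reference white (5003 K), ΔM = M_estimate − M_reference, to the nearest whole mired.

(t − 60)^(-0.1332) = 190/329.7 = 0.57628.
t − 60 = 0.57628^(1/-0.1332) = 0.57628^(-7.508) = 62.667, so t = 122.667.
T = 100·t = 12267 K → 12300 K to the nearest 100 K.
M_estimate = 10⁶/12300 = 81.30; M_reference = 10⁶/5003 = 199.88.
ΔM = 81.30 − 199.88 = -118.58 → -119 mireds.

-119 mireds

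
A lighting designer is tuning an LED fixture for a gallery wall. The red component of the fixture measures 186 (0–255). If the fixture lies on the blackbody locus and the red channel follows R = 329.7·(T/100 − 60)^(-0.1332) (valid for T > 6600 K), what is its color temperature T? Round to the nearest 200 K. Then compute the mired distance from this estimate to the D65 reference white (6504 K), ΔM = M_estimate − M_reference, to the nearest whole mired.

(t − 60)^(-0.1332) = 186/329.7 = 0.56415.
t − 60 = 0.56415^(1/-0.1332) = 0.56415^(-7.508) = 73.521, so t = 133.521.
T = 100·t = 13352 K → 13400 K to the nearest 200 K.
M_estimate = 10⁶/13400 = 74.63; M_reference = 10⁶/6504 = 153.75.
ΔM = 74.63 − 153.75 = -79.12 → -79 mireds.

-79 mireds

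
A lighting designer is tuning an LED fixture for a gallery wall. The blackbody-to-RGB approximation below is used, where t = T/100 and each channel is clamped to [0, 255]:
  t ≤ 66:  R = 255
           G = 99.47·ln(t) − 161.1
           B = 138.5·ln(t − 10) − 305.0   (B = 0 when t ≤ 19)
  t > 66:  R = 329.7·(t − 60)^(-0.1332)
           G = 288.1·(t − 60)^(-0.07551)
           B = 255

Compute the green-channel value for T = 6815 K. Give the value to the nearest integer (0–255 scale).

246

t = 6815/100 = 68.15; the t > 66 branch applies.
G = 288.1·(68.15 − 60)^(-0.07551) = 288.1·8.15^(-0.07551) = 288.1·0.85349 = 245.890.
Rounded: 246.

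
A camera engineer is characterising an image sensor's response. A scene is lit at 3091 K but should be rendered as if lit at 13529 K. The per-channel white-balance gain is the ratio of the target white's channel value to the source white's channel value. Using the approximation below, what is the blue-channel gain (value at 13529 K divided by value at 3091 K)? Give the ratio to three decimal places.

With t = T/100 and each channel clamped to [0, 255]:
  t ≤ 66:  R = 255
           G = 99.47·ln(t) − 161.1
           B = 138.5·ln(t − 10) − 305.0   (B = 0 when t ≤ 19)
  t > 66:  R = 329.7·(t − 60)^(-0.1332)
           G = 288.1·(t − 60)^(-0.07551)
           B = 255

At 3091 K (t = 30.91):
  B = 138.5·ln(30.91 − 10) − 305.0 = 138.5·ln 20.91 − 305.0 = 138.5·3.0402 − 305.0 = 116.072.
At 13529 K (t = 135.29):
  B = 255 by definition for t > 66.
Gain = 255.000 / 116.072 = 2.1969 → 2.197.

2.197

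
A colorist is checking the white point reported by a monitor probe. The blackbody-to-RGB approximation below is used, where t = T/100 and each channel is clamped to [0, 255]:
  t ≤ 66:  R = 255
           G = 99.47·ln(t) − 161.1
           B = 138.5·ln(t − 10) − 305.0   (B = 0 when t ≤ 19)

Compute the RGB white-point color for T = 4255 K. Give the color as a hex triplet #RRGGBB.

#FFD4B1

t = 4255/100 = 42.55; the t ≤ 66 branch applies.
R = 255 by definition for t ≤ 66.
G = 99.47·ln 42.55 − 161.1 = 99.47·3.7507 − 161.1 = 211.980.
B = 138.5·ln(42.55 − 10) − 305.0 = 138.5·ln 32.55 − 305.0 = 138.5·3.4828 − 305.0 = 177.365.
Rounded: (255, 212, 177).
In hex: #FFD4B1.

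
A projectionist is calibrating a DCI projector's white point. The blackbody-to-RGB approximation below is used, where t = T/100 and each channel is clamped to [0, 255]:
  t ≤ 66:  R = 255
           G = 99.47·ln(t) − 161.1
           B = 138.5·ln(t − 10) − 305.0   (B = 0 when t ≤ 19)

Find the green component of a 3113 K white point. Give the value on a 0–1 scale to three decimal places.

t = 3113/100 = 31.13; the t ≤ 66 branch applies.
G = 99.47·ln 31.13 − 161.1 = 99.47·3.4382 − 161.1 = 180.895.
On a 0–1 scale: 180.895/255 = 0.7094 → 0.709.

0.709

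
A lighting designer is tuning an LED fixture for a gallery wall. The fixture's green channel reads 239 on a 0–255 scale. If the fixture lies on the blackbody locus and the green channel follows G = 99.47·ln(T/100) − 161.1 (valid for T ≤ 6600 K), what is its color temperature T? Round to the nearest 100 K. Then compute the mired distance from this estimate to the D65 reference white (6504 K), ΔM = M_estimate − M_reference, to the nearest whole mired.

+25 mireds

ln t = (239 + 161.1) / 99.47 = 4.0223.
t = e^4.0223 = 55.830.
T = 100·t = 5583 K → 5600 K to the nearest 100 K.
M_estimate = 10⁶/5600 = 178.57; M_reference = 10⁶/6504 = 153.75.
ΔM = 178.57 − 153.75 = 24.82 → +25 mireds.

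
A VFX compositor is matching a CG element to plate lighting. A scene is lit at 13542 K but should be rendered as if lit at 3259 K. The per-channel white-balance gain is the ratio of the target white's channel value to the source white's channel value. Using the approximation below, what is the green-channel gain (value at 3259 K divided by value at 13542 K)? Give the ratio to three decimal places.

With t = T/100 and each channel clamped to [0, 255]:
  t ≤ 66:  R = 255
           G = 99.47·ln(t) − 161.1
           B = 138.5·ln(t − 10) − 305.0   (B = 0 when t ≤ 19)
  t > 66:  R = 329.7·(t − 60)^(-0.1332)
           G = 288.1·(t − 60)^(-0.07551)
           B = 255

At 13542 K (t = 135.42):
  G = 288.1·(135.42 − 60)^(-0.07551) = 288.1·75.42^(-0.07551) = 288.1·0.72149 = 207.862.
At 3259 K (t = 32.59):
  G = 99.47·ln 32.59 − 161.1 = 99.47·3.4840 − 161.1 = 185.454.
Gain = 185.454 / 207.862 = 0.8922 → 0.892.

0.892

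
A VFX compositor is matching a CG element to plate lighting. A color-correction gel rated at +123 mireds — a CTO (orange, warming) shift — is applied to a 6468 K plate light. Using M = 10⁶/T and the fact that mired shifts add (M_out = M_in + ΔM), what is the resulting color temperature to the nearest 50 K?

M_in = 10⁶/6468 = 154.61 mireds.
M_out = 154.61 + (+123) = 277.61 mireds.
T_out = 10⁶/277.61 = 3602.2 K → 3600 K.

3600 K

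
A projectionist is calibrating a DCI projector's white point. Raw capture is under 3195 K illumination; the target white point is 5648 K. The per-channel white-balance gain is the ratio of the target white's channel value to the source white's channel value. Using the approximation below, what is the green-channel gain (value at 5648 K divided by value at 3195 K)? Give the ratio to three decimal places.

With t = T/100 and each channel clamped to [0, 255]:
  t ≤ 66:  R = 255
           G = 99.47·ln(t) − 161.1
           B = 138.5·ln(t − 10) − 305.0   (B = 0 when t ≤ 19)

1.309

At 3195 K (t = 31.95):
  G = 99.47·ln 31.95 − 161.1 = 99.47·3.4642 − 161.1 = 183.481.
At 5648 K (t = 56.48):
  G = 99.47·ln 56.48 − 161.1 = 99.47·4.0339 − 161.1 = 240.151.
Gain = 240.151 / 183.481 = 1.3089 → 1.309.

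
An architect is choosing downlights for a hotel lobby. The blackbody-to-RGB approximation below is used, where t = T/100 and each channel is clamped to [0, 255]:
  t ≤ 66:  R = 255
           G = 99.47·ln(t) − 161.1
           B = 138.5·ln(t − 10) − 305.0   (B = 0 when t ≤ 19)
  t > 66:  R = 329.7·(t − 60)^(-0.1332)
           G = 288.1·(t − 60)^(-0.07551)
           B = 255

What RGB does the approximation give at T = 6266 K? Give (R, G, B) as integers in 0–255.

t = 6266/100 = 62.66; the t ≤ 66 branch applies.
R = 255 by definition for t ≤ 66.
G = 99.47·ln 62.66 − 161.1 = 99.47·4.1377 − 161.1 = 250.479.
B = 138.5·ln(62.66 − 10) − 305.0 = 138.5·ln 52.66 − 305.0 = 138.5·3.9639 − 305.0 = 243.994.
Rounded: (255, 250, 244).

(255, 250, 244)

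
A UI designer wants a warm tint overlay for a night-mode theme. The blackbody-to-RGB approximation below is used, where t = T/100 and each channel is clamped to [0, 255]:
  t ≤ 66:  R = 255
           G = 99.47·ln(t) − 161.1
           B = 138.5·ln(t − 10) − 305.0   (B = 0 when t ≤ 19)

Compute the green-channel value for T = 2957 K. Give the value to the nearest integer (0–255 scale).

176

t = 2957/100 = 29.57; the t ≤ 66 branch applies.
G = 99.47·ln 29.57 − 161.1 = 99.47·3.3868 − 161.1 = 175.781.
Rounded: 176.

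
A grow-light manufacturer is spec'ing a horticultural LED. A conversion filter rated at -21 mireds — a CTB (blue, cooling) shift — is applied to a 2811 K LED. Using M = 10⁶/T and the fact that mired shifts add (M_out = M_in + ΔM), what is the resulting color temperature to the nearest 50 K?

3000 K

M_in = 10⁶/2811 = 355.75 mireds.
M_out = 355.75 + (-21) = 334.75 mireds.
T_out = 10⁶/334.75 = 2987.3 K → 3000 K.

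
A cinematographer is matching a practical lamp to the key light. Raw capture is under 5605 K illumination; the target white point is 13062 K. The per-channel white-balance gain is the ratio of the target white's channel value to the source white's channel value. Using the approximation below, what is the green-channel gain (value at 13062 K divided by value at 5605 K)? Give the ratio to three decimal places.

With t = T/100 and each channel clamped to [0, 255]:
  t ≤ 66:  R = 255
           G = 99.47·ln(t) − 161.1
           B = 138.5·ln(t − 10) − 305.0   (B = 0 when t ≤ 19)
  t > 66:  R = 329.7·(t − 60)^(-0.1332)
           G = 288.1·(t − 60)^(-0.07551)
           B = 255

0.873

At 5605 K (t = 56.05):
  G = 99.47·ln 56.05 − 161.1 = 99.47·4.0262 − 161.1 = 239.391.
At 13062 K (t = 130.62):
  G = 288.1·(130.62 − 60)^(-0.07551) = 288.1·70.62^(-0.07551) = 288.1·0.72508 = 208.896.
Gain = 208.896 / 239.391 = 0.8726 → 0.873.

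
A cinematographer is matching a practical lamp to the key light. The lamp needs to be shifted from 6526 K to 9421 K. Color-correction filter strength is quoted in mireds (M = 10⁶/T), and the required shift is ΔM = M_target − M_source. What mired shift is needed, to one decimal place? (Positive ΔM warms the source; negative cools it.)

M_source = 10⁶/6526 = 153.233; M_target = 10⁶/9421 = 106.146.
ΔM = 106.146 − 153.233 = -47.087 → -47.1 mireds, a cooling shift.

-47.1 mireds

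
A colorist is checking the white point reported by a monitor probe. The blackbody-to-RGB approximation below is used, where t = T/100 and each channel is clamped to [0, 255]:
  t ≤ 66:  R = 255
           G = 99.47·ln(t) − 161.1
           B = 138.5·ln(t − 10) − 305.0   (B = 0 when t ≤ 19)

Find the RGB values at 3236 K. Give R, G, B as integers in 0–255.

t = 3236/100 = 32.36; the t ≤ 66 branch applies.
R = 255 by definition for t ≤ 66.
G = 99.47·ln 32.36 − 161.1 = 99.47·3.4769 − 161.1 = 184.750.
B = 138.5·ln(32.36 − 10) − 305.0 = 138.5·ln 22.36 − 305.0 = 138.5·3.1073 − 305.0 = 125.357.
Rounded: (255, 185, 125).

R=255, G=185, B=125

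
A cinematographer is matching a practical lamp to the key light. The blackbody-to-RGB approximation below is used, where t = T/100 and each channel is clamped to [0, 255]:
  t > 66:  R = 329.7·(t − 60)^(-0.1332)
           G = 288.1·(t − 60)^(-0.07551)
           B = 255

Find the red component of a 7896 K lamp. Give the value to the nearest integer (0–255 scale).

223

t = 7896/100 = 78.96; the t > 66 branch applies.
R = 329.7·(78.96 − 60)^(-0.1332) = 329.7·18.96^(-0.1332) = 329.7·0.67576 = 222.798.
Rounded: 223.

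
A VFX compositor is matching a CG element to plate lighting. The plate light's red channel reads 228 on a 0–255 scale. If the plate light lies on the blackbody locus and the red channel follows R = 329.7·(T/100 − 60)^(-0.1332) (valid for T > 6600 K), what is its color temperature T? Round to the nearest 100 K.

7600 K

(t − 60)^(-0.1332) = 228/329.7 = 0.69154.
t − 60 = 0.69154^(1/-0.1332) = 0.69154^(-7.508) = 15.943, so t = 75.943.
T = 100·t = 7594 K → 7600 K to the nearest 100 K.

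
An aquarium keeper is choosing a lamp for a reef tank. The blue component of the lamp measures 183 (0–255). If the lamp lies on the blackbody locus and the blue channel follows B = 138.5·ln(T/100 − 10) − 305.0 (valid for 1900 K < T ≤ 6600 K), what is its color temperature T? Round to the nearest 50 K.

ln(t − 10) = (183 + 305.0) / 138.5 = 3.5235.
t − 10 = e^3.5235 = 33.902, so t = 43.902.
T = 100·t = 4390 K → 4400 K to the nearest 50 K.

4400 K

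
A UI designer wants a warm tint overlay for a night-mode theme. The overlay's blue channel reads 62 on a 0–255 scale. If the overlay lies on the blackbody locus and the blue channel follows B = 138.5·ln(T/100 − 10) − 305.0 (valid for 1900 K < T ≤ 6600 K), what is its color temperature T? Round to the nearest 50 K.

2400 K

ln(t − 10) = (62 + 305.0) / 138.5 = 2.6498.
t − 10 = e^2.6498 = 14.151, so t = 24.151.
T = 100·t = 2415 K → 2400 K to the nearest 50 K.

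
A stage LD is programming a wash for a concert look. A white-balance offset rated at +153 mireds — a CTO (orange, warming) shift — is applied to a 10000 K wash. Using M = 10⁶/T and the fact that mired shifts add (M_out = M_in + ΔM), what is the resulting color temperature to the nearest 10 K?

M_in = 10⁶/10000 = 100.00 mireds.
M_out = 100.00 + (+153) = 253.00 mireds.
T_out = 10⁶/253.00 = 3952.6 K → 3950 K.

3950 K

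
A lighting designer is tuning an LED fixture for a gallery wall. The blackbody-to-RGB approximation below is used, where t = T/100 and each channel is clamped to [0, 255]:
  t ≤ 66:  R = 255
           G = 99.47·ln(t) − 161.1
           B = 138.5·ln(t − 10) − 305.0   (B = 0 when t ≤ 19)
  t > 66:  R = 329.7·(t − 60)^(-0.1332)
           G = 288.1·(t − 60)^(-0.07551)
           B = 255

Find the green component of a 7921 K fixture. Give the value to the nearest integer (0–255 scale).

230

t = 7921/100 = 79.21; the t > 66 branch applies.
G = 288.1·(79.21 − 60)^(-0.07551) = 288.1·19.21^(-0.07551) = 288.1·0.79998 = 230.475.
Rounded: 230.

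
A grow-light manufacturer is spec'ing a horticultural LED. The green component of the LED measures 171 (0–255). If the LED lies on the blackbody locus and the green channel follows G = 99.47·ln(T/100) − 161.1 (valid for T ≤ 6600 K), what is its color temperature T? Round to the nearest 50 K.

ln t = (171 + 161.1) / 99.47 = 3.3387.
t = e^3.3387 = 28.182.
T = 100·t = 2818 K → 2800 K to the nearest 50 K.

2800 K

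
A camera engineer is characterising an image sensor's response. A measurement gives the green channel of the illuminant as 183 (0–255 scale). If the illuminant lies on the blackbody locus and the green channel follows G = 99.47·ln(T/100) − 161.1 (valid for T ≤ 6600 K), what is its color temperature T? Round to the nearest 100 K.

ln t = (183 + 161.1) / 99.47 = 3.4593.
t = e^3.4593 = 31.796.
T = 100·t = 3180 K → 3200 K to the nearest 100 K.

3200 K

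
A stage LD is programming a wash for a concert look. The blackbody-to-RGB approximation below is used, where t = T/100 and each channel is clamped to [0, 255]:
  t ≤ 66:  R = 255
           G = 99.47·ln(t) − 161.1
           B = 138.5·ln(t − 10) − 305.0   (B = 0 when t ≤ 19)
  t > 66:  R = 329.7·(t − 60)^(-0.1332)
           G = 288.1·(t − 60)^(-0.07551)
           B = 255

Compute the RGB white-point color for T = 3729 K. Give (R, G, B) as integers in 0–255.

t = 3729/100 = 37.29; the t ≤ 66 branch applies.
R = 255 by definition for t ≤ 66.
G = 99.47·ln 37.29 − 161.1 = 99.47·3.6187 − 161.1 = 198.855.
B = 138.5·ln(37.29 − 10) − 305.0 = 138.5·ln 27.29 − 305.0 = 138.5·3.3065 − 305.0 = 152.953.
Rounded: (255, 199, 153).

(255, 199, 153)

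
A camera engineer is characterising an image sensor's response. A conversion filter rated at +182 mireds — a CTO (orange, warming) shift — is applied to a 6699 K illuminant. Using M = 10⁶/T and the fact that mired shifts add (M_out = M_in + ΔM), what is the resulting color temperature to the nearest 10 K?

M_in = 10⁶/6699 = 149.28 mireds.
M_out = 149.28 + (+182) = 331.28 mireds.
T_out = 10⁶/331.28 = 3018.6 K → 3020 K.

3020 K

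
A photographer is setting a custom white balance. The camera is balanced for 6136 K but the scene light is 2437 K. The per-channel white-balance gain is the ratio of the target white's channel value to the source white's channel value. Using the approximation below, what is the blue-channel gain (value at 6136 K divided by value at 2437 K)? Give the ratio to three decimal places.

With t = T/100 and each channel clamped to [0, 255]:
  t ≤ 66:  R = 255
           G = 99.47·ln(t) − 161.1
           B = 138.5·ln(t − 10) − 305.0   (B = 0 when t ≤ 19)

3.751

At 2437 K (t = 24.37):
  B = 138.5·ln(24.37 − 10) − 305.0 = 138.5·ln 14.37 − 305.0 = 138.5·2.6651 − 305.0 = 64.122.
At 6136 K (t = 61.36):
  B = 138.5·ln(61.36 − 10) − 305.0 = 138.5·ln 51.36 − 305.0 = 138.5·3.9389 − 305.0 = 240.532.
Gain = 240.532 / 64.122 = 3.7511 → 3.751.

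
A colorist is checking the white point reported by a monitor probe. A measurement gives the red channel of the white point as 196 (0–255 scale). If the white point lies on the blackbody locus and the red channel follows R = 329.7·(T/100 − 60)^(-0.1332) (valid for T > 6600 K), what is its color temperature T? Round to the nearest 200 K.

11000 K

(t − 60)^(-0.1332) = 196/329.7 = 0.59448.
t − 60 = 0.59448^(1/-0.1332) = 0.59448^(-7.508) = 49.621, so t = 109.621.
T = 100·t = 10962 K → 11000 K to the nearest 200 K.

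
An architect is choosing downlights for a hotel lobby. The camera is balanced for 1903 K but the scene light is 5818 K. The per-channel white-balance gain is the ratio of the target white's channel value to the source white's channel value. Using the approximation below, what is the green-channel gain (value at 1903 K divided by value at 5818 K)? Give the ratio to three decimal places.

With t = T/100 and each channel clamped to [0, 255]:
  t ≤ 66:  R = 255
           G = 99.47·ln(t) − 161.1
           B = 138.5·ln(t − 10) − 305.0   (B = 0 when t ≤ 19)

0.543

At 5818 K (t = 58.18):
  G = 99.47·ln 58.18 − 161.1 = 99.47·4.0635 − 161.1 = 243.100.
At 1903 K (t = 19.03):
  G = 99.47·ln 19.03 − 161.1 = 99.47·2.9460 − 161.1 = 131.940.
Gain = 131.940 / 243.100 = 0.5427 → 0.543.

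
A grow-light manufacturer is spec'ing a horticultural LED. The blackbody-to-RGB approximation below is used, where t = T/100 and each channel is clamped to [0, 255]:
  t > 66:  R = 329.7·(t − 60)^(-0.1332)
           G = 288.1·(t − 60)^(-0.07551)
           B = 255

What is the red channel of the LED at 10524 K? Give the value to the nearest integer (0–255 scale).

198

t = 10524/100 = 105.24; the t > 66 branch applies.
R = 329.7·(105.24 − 60)^(-0.1332) = 329.7·45.24^(-0.1332) = 329.7·0.60184 = 198.428.
Rounded: 198.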